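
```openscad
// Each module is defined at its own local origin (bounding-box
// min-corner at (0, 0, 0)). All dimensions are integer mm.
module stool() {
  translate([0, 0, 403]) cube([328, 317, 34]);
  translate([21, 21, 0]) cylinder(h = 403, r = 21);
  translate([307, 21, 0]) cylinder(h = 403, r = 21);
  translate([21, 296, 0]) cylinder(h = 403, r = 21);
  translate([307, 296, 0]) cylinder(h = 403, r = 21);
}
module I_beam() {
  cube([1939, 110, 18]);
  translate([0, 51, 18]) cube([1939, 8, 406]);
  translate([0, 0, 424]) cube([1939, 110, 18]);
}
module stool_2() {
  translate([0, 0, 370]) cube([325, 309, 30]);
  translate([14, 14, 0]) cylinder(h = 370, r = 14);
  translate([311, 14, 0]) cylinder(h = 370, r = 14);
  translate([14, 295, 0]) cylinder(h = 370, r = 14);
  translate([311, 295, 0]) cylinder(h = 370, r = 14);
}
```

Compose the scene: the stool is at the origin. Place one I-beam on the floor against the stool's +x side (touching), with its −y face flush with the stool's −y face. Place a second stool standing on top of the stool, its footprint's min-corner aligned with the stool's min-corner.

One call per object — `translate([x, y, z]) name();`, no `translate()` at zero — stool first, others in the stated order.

stool();
translate([328, 0, 0]) I_beam();
translate([0, 0, 437]) stool_2();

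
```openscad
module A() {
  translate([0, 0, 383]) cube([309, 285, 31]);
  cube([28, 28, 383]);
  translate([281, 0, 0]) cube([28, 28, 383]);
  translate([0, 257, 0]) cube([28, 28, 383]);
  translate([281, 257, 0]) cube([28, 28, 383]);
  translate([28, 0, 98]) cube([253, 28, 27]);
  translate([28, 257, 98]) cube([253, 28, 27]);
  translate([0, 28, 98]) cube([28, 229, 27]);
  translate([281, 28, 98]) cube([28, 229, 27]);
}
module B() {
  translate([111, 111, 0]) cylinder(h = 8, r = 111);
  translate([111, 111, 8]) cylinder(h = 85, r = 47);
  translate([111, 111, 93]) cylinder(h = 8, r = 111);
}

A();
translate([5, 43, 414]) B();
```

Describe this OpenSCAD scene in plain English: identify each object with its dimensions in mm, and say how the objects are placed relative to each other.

A is a four-legged stool. The seat is a 309×285×31 mm slab whose top surface is at z = 414 mm; four square legs, each 28×28 mm in cross-section, run from the floor (z = 0) to the underside of the seat, each flush with a corner of the seat. Four stretchers, 28 mm wide and 27 mm tall, connect adjacent legs with their undersides at z = 98 mm, each running between the inner faces of the legs it joins and aligned with the legs' outer faces on the other axis.

B is a spool: two coaxial disc flanges of radius 111 mm and thickness 8 mm, joined by a core cylinder of radius 47 mm and height 85 mm. The lower flange rests on z = 0 and the three cylinders share a vertical axis.

The spool is on top of the stool.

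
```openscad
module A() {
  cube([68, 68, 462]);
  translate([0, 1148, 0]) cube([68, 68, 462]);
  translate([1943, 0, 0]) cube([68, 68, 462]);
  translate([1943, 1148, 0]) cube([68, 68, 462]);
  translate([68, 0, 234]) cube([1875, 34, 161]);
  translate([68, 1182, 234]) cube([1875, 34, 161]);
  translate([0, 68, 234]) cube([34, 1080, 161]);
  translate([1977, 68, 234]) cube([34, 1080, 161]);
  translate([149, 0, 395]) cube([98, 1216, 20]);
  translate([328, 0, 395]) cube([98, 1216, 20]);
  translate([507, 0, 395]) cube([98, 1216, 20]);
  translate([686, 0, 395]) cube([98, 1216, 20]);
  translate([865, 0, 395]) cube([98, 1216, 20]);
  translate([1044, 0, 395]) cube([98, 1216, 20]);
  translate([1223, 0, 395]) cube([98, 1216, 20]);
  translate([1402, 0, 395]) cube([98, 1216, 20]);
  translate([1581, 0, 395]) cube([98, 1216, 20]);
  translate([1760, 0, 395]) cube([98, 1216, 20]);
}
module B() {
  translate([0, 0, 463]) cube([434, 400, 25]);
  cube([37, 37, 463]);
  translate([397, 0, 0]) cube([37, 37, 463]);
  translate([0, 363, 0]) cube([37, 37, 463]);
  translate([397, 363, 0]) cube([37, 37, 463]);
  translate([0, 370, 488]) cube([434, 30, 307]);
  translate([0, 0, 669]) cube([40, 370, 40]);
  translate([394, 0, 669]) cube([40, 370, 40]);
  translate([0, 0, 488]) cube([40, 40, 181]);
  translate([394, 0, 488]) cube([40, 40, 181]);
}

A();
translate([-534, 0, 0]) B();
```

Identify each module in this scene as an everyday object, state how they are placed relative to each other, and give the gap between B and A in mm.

The chair's nearest face is 100 mm from the bed frame's −x face.

A is a bed frame. B is a chair. The chair is on the floor beside the bed frame on its −x side. The gap between the chair and the bed frame is 100 mm.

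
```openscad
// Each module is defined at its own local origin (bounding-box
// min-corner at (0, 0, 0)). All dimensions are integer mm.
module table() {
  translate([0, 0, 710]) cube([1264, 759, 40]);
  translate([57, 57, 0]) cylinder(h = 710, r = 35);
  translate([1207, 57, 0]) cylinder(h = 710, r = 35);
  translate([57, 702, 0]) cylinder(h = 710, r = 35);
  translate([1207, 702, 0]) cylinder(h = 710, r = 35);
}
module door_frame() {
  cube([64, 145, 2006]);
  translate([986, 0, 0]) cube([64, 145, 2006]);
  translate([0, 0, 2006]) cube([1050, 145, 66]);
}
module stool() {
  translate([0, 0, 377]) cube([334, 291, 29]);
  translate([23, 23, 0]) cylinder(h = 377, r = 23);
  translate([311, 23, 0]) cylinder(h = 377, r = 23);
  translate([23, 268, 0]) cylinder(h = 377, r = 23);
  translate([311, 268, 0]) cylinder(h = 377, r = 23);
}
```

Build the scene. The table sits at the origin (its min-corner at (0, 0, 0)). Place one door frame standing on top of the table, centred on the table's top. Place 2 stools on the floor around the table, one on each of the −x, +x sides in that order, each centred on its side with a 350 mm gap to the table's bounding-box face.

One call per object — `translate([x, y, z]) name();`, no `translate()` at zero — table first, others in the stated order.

table();
translate([107, 307, 750]) door_frame();
translate([-684, 234, 0]) stool();
translate([1614, 234, 0]) stool();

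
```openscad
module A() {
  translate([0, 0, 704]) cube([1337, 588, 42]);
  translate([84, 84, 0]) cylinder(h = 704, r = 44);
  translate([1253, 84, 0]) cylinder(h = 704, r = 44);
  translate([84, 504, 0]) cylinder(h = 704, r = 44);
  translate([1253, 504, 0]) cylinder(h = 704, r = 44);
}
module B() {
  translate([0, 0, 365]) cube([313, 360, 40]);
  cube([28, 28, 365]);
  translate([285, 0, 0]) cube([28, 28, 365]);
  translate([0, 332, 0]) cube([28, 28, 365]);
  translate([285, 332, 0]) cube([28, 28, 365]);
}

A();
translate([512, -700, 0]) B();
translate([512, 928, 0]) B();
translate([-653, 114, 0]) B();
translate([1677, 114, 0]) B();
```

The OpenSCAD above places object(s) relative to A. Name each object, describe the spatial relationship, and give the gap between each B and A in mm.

A is a table. B is a stool. Four stools sit around the table at the −y, +y, −x, +x sides. The gap between each stool and the table is 340 mm.

Each stool's nearest face is 340 mm from the table's bounding box.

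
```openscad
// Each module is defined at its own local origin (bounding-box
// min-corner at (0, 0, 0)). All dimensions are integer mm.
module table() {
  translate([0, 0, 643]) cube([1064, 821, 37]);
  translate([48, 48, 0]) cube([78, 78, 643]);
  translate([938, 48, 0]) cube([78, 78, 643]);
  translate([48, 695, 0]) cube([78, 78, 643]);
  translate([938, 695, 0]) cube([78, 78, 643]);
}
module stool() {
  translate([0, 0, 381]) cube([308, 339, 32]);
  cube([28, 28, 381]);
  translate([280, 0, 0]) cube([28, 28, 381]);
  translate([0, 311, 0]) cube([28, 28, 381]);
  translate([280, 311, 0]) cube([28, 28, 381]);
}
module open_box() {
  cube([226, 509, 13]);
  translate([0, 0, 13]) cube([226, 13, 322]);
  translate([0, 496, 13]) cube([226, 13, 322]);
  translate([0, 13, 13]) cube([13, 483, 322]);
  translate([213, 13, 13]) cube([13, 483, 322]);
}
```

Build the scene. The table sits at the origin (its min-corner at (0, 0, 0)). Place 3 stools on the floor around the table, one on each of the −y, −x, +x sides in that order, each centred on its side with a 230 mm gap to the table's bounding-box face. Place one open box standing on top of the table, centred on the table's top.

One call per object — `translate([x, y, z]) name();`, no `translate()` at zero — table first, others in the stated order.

table();
translate([378, -569, 0]) stool();
translate([-538, 241, 0]) stool();
translate([1294, 241, 0]) stool();
translate([419, 156, 680]) open_box();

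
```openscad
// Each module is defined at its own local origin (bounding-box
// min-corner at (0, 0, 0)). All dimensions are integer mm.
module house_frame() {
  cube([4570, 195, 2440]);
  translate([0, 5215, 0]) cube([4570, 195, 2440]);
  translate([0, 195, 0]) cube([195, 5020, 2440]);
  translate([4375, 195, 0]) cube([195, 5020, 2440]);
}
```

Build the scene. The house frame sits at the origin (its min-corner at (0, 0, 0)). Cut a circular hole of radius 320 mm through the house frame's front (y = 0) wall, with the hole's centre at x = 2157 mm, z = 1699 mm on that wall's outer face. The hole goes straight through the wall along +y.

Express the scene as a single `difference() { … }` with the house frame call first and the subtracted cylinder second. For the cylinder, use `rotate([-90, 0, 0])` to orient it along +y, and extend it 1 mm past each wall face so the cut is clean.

difference() {
  house_frame();
  translate([2157, -1, 1699]) rotate([-90, 0, 0]) cylinder(h = 197, r = 320);
}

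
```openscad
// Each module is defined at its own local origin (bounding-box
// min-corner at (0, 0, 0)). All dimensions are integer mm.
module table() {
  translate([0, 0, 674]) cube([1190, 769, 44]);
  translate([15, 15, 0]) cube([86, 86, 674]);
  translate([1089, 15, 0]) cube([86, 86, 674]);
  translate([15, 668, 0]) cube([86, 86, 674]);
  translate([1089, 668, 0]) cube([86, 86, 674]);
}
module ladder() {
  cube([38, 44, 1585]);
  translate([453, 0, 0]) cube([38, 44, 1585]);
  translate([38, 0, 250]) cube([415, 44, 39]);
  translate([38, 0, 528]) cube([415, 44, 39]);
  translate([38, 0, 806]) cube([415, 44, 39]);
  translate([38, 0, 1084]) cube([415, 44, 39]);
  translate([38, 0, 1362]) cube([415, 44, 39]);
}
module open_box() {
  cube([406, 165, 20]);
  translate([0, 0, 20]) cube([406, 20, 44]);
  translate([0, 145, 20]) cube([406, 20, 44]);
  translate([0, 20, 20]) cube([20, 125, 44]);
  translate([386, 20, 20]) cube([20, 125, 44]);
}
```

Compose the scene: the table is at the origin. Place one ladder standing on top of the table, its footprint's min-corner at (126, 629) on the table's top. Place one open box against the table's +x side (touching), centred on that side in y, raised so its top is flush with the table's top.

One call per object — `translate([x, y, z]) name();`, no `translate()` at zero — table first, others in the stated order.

table();
translate([126, 629, 718]) ladder();
translate([1190, 302, 654]) open_box();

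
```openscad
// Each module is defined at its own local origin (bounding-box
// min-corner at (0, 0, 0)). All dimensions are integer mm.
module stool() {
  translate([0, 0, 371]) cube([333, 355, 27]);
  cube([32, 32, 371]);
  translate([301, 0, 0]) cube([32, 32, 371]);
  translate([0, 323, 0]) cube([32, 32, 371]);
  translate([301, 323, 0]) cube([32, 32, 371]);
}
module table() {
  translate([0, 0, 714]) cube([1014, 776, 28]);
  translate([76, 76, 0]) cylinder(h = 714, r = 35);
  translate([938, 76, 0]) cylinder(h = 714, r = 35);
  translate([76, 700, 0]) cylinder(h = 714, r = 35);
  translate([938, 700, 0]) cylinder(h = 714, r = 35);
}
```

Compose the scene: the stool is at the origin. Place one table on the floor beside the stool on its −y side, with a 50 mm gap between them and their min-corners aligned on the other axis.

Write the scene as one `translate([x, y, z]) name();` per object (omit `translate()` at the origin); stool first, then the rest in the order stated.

stool();
translate([0, -826, 0]) table();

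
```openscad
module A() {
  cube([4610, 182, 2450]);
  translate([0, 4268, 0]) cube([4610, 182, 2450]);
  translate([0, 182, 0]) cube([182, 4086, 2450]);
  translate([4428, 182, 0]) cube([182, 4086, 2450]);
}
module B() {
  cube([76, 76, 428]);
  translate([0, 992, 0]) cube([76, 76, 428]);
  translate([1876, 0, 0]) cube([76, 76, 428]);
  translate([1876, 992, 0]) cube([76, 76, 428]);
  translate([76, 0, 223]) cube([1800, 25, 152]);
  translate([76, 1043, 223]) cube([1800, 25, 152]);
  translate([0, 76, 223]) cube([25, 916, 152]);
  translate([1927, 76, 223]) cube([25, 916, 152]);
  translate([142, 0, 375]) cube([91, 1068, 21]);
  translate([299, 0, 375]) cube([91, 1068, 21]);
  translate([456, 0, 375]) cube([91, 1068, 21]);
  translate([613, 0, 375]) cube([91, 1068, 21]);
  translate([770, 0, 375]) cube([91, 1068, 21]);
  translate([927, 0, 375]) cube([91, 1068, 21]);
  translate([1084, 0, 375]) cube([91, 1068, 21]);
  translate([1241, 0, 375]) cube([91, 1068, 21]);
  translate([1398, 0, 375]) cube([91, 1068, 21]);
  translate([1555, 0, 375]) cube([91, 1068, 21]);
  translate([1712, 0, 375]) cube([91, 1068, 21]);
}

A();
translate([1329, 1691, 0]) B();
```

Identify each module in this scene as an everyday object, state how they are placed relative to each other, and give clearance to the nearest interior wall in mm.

Clearances: x = 1147, y = 1509; minimum 1147 mm.

A is a house frame. B is a bed frame. The bed frame sits inside the house frame, centred. The clearance to the nearest interior wall is 1147 mm.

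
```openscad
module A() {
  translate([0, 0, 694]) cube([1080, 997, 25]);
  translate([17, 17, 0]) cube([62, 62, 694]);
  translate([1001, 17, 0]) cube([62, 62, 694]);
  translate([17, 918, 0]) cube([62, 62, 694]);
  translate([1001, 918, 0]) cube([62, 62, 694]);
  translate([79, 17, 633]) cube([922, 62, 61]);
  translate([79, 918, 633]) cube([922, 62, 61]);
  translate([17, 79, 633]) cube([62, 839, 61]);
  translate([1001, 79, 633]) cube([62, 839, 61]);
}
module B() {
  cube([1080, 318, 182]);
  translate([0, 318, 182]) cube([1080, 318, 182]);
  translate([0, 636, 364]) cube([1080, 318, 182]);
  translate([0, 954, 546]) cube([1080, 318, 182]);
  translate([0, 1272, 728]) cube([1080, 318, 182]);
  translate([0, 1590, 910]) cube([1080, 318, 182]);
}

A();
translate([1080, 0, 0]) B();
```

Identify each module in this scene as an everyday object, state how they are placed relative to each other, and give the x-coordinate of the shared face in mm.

A is a table. B is a staircase. The staircase is against the table's +x side, with their −y faces flush. The x-coordinate of the shared face is 1080 mm.

The table's +x face and the staircase's −x face are both at x = 1080 mm.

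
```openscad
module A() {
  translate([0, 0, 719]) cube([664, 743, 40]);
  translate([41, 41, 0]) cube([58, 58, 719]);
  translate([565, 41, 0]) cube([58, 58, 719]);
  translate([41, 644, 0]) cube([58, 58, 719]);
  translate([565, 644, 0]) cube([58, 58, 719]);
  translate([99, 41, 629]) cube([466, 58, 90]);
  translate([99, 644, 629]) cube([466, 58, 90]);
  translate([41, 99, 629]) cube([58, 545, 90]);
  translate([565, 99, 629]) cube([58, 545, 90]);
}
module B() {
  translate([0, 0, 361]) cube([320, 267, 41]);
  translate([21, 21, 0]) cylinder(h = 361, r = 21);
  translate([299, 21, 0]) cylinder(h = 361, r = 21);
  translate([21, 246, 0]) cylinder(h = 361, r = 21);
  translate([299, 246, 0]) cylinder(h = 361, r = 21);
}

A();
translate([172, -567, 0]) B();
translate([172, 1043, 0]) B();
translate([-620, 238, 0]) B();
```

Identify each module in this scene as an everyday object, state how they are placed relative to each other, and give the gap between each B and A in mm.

Each stool's nearest face is 300 mm from the table's bounding box.

A is a table. B is a stool. Three stools sit around the table at the −y, +y, −x sides. The gap between each stool and the table is 300 mm.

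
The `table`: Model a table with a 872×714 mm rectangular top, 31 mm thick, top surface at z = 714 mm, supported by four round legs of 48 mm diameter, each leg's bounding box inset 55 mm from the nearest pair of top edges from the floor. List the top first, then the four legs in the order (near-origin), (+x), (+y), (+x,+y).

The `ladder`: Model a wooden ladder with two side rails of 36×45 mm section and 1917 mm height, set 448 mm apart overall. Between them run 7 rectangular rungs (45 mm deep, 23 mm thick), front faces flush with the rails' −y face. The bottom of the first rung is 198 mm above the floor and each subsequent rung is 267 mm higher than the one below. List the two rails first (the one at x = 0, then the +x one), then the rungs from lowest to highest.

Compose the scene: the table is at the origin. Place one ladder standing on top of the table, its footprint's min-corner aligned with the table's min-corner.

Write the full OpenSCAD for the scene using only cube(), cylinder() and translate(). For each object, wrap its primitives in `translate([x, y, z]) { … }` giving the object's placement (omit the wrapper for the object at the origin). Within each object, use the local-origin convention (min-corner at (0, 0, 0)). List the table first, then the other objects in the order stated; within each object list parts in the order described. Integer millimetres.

translate([0, 0, 683]) cube([872, 714, 31]);
translate([79, 79, 0]) cylinder(h = 683, r = 24);
translate([793, 79, 0]) cylinder(h = 683, r = 24);
translate([79, 635, 0]) cylinder(h = 683, r = 24);
translate([793, 635, 0]) cylinder(h = 683, r = 24);
translate([0, 0, 714]) {
  cube([36, 45, 1917]);
  translate([412, 0, 0]) cube([36, 45, 1917]);
  translate([36, 0, 198]) cube([376, 45, 23]);
  translate([36, 0, 465]) cube([376, 45, 23]);
  translate([36, 0, 732]) cube([376, 45, 23]);
  translate([36, 0, 999]) cube([376, 45, 23]);
  translate([36, 0, 1266]) cube([376, 45, 23]);
  translate([36, 0, 1533]) cube([376, 45, 23]);
  translate([36, 0, 1800]) cube([376, 45, 23]);
}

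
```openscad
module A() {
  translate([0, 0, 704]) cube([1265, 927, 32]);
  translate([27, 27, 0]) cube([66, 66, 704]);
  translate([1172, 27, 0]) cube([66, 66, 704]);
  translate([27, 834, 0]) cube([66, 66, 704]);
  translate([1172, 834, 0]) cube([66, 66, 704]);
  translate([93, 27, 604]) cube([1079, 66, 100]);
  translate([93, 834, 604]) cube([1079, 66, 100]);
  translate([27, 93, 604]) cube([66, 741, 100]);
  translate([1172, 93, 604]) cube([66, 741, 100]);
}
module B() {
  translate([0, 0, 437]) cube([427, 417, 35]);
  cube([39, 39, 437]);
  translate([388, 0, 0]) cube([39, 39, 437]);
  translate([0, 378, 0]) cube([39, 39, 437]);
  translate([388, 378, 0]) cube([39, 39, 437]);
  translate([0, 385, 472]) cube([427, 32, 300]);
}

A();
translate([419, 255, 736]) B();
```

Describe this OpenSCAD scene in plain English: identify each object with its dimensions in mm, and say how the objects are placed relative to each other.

A is a rectangular dining table. The top is 1265×927×32 mm with its upper surface at z = 736 mm. It stands on four 66×66 mm square legs, each inset 27 mm from the nearest pair of top edges, running from the floor to the underside of the top. Four apron rails, 66 mm thick and 100 mm tall, run between adjacent legs with their top edges flush with the underside of the top and their outer faces flush with the legs' outer faces.

B is a chair. The seat is a 427×417×35 mm slab with its top at z = 472 mm, on four 39×39 mm corner legs (flush with the seat edges, standing on z = 0). A flat backrest 32 mm thick, 300 mm tall, spans the full seat width and rises from the seat top along its +y edge, rear face flush with the rear of the seat.

The chair is on top of the table, centred.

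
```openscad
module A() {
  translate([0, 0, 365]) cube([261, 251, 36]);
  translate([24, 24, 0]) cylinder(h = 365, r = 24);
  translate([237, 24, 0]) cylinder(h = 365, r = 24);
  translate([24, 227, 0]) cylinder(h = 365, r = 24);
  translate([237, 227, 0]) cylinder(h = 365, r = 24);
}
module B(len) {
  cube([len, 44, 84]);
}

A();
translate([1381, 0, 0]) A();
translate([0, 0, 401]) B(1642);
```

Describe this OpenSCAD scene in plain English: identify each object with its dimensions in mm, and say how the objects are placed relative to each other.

A is a four-legged stool. The seat is 261×251 mm, 36 mm thick, top at z = 401 mm. It stands on four round legs, each 48 mm in diameter, from z = 0 to the seat underside, each leg's axis is inset half a diameter from the nearest pair of seat edges (so the leg's bounding box is flush with the corner).

B is a rectangular beam 1642 mm long (x), 44 mm deep (y), 84 mm thick (z).

The beam spans the tops of two stools placed 1120 mm apart, resting at z = 401 mm.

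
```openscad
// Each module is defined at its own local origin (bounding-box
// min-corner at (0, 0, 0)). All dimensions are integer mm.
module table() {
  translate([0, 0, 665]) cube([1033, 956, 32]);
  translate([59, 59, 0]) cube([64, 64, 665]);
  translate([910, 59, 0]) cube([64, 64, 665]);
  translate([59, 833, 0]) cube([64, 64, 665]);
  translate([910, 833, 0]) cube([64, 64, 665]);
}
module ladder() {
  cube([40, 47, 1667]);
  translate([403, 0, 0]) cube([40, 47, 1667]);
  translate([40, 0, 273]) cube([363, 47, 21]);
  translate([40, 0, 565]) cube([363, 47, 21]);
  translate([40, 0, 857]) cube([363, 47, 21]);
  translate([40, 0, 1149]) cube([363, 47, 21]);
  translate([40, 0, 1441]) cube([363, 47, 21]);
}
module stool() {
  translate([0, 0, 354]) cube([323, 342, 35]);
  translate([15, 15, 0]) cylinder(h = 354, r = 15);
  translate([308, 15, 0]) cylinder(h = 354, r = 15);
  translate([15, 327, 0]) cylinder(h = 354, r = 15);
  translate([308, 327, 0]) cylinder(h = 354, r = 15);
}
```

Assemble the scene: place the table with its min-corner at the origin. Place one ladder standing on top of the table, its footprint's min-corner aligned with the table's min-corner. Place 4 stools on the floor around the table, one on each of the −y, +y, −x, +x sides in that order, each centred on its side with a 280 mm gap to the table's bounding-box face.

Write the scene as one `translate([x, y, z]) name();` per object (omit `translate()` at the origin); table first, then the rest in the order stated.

table();
translate([0, 0, 697]) ladder();
translate([355, -622, 0]) stool();
translate([355, 1236, 0]) stool();
translate([-603, 307, 0]) stool();
translate([1313, 307, 0]) stool();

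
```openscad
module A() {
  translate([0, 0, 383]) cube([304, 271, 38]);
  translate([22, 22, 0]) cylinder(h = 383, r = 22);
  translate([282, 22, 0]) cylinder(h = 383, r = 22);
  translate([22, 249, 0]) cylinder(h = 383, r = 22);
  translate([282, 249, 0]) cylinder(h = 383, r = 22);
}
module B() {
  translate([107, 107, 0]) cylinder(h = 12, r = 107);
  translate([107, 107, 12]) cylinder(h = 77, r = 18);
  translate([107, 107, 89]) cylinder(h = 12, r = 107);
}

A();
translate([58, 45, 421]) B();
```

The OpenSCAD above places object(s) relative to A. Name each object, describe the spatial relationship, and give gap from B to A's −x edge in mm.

The spool's min-x is at 58; the stool's min-x is 0; gap = 58 mm.

A is a stool. B is a spool. The spool is on top of the stool. The gap from the spool to the stool's −x edge is 58 mm.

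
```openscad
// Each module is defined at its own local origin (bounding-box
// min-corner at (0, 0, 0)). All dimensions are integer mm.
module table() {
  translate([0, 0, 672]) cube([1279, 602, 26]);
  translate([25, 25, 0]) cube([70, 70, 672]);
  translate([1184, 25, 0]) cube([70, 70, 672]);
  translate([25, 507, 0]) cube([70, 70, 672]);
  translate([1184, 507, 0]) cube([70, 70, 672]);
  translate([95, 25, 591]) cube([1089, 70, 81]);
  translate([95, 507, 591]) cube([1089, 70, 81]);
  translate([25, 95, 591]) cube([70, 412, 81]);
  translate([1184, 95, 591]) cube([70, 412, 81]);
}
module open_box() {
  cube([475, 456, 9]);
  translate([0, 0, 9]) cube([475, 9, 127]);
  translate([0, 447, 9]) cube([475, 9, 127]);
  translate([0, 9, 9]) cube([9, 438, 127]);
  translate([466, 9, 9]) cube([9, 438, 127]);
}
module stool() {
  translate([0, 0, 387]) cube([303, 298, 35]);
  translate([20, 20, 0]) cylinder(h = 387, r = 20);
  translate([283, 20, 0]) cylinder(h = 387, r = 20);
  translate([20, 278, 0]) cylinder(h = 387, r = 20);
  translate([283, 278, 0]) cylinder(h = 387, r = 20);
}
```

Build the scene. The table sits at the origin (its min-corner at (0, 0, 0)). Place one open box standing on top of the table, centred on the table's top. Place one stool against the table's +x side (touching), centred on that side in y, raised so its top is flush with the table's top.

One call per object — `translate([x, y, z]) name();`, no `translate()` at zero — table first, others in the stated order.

table();
translate([402, 73, 698]) open_box();
translate([1279, 152, 276]) stool();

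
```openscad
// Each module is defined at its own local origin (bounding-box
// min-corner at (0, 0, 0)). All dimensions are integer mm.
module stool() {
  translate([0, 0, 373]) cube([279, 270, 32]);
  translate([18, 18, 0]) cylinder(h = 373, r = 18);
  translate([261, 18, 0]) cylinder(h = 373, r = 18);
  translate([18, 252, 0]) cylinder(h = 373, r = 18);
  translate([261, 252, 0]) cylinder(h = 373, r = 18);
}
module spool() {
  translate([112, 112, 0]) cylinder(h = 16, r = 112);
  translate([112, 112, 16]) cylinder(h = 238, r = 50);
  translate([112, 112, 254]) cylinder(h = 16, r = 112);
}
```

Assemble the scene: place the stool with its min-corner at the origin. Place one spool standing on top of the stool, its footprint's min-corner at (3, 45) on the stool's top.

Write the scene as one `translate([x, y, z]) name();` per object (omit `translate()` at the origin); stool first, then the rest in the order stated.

stool();
translate([3, 45, 405]) spool();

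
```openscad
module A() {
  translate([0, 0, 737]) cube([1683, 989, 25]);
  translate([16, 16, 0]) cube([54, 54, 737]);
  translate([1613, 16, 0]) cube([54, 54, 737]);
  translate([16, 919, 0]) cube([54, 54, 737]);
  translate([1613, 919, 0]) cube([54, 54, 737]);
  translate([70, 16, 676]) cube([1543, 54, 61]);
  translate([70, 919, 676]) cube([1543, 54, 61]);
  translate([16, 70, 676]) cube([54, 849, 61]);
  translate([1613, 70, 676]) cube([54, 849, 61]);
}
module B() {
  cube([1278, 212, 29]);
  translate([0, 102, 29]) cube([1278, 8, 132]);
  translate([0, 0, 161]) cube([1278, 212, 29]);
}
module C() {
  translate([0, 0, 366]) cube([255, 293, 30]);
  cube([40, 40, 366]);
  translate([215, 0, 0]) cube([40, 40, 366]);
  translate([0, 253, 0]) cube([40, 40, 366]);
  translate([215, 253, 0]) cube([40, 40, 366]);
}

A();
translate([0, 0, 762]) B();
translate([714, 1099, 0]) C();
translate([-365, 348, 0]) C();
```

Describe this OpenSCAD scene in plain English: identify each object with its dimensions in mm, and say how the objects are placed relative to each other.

A is a table: top 1683 mm (x) × 989 mm (y), 25 mm thick, upper face at z = 762 mm, on four 54×54 mm square legs, each inset 16 mm from the nearest pair of top edges, running from z = 0 to the bottom of the top. Four apron rails, 54 mm thick and 61 mm tall, run between adjacent legs with their top edges flush with the underside of the top and their outer faces flush with the legs' outer faces.

B is an I-beam lying along x, 1278 mm long. Overall section height 190 mm. Two flanges 212 mm wide (y) and 29 mm thick, one on the floor and one at the top; a web 8 mm thick runs between them, centred on the flange width.

C is a four-legged stool. The seat is 255×293 mm, 30 mm thick, top at z = 396 mm. It stands on four square legs, each 40×40 mm in cross-section, from z = 0 to the seat underside, each flush with a corner of the seat.

The I-beam is on top of the table. Two stools sit around the table at the +y, −x sides.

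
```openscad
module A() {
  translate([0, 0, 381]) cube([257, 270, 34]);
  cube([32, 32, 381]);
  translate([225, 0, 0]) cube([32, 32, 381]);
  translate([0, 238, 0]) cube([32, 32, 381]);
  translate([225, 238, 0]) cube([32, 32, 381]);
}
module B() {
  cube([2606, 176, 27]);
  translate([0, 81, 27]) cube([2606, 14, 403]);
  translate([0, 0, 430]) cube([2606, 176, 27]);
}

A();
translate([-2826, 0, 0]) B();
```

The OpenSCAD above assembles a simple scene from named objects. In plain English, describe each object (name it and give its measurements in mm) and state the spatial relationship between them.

A is a four-legged stool. The seat is 257×270 mm, 34 mm thick, top at z = 415 mm. It stands on four square legs, each 32×32 mm in cross-section, from z = 0 to the seat underside, each flush with a corner of the seat.

B is an I-beam lying along x, 2606 mm long. Overall section height 457 mm. Two flanges 176 mm wide (y) and 27 mm thick, one on the floor and one at the top; a web 14 mm thick runs between them, centred on the flange width.

The I-beam is on the floor beside the stool on its −x side.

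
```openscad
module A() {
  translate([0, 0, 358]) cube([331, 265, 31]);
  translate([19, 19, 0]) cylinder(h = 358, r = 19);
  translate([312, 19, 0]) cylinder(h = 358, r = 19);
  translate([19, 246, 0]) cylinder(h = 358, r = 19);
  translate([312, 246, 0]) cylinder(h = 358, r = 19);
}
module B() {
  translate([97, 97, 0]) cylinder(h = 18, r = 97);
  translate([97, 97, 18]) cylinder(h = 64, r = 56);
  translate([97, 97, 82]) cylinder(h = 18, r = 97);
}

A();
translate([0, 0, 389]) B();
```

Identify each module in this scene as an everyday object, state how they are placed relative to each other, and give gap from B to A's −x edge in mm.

A is a stool. B is a spool. The spool is on top of the stool. The gap from the spool to the stool's −x edge is 0 mm.

The spool's min-x is at 0; the stool's min-x is 0; gap = 0 mm.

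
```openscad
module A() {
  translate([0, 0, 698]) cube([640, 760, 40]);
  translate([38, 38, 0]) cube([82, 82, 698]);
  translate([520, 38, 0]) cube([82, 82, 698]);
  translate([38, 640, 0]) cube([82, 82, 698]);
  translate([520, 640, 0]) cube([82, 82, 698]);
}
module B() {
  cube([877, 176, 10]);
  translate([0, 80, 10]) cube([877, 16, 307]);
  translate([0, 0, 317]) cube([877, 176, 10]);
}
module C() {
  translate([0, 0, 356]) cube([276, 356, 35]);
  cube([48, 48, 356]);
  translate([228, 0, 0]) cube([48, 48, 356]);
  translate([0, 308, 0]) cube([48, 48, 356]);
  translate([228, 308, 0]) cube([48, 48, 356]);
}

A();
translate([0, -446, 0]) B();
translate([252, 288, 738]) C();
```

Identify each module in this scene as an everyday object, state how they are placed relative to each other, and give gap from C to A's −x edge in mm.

A is a table. B is an I-beam. C is a stool. The I-beam is on the floor beside the table on its −y side. The stool is on top of the table. The gap from the stool to the table's −x edge is 252 mm.

The stool's min-x is at 252; the table's min-x is 0; gap = 252 mm.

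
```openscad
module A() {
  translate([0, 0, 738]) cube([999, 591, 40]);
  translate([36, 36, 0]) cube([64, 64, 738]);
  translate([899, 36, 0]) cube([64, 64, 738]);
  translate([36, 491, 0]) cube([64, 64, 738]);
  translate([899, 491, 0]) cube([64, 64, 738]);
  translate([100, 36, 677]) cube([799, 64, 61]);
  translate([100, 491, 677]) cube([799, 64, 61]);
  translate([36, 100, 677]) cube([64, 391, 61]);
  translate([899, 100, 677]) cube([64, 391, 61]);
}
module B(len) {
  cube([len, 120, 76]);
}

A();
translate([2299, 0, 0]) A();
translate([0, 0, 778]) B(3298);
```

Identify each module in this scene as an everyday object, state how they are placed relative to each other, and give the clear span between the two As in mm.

Second table starts at x = 2299; first ends at x = 999; clear span = 2299 − 999 = 1300 mm.

A is a table. B is a beam. A beam spans the tops of two tables. The clear span between the two tables is 1300 mm.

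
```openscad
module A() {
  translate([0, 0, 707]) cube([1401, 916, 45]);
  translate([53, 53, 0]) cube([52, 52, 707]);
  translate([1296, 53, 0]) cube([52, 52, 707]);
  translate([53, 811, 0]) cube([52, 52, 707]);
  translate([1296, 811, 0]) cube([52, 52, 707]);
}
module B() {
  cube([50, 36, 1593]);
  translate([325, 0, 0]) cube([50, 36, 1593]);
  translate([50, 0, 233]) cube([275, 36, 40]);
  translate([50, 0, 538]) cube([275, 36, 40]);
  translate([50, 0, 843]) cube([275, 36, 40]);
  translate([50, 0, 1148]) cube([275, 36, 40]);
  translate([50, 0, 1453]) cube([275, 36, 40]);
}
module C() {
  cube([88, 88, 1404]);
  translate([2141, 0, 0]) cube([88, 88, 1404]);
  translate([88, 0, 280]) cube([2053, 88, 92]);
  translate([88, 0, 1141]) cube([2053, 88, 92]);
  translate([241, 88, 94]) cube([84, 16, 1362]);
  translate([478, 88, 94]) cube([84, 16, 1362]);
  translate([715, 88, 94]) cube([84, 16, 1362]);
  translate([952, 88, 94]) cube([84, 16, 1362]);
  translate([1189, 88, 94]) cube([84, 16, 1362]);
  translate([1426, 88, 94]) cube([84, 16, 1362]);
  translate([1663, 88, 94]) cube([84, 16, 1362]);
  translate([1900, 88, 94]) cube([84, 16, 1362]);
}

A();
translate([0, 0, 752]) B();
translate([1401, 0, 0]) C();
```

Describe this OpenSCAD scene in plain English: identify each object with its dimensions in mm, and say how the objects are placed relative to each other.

A is a table: top 1401 mm (x) × 916 mm (y), 45 mm thick, upper face at z = 752 mm, on four 52×52 mm square legs, each inset 53 mm from the nearest pair of top edges, running from z = 0 to the bottom of the top.

B is a wooden ladder with two side rails of 50×36 mm section and 1593 mm height, set 375 mm apart overall. Between them run 5 rectangular rungs (36 mm deep, 40 mm thick), front faces flush with the rails' −y face. The bottom of the first rung is 233 mm above the floor and each subsequent rung is 305 mm higher than the one below.

C is a fence section. Two 88×88 mm posts, 1404 mm tall, stand on the floor with a clear span of 2053 mm between their inner faces. Two horizontal rails of 88×92 mm section span the gap between the posts with their undersides at z = 280 mm and z = 1141 mm, flush with the posts' −y face. 8 pickets, each 84 mm wide, 16 mm thick and 1362 mm tall, are fixed to the +y face of the rails with their bottoms at z = 94 mm, evenly spaced across the span with equal gaps (rounded down to the nearest mm) at the −x end and between each pair — any rounding remainder accumulates at the +x end.

The ladder is on top of the table. The fence section is against the table's +x side, with their −y faces flush.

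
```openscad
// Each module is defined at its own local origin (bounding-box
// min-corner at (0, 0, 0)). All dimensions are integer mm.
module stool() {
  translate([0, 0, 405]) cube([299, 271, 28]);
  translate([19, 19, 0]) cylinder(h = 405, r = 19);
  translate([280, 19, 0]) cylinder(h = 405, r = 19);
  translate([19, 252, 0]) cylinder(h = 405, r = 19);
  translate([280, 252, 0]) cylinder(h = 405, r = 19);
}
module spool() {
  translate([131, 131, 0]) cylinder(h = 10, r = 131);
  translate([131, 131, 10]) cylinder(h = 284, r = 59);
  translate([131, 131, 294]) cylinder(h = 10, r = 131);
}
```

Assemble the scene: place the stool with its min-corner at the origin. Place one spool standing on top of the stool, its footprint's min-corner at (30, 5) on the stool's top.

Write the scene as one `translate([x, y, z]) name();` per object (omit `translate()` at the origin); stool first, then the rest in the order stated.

stool();
translate([30, 5, 433]) spool();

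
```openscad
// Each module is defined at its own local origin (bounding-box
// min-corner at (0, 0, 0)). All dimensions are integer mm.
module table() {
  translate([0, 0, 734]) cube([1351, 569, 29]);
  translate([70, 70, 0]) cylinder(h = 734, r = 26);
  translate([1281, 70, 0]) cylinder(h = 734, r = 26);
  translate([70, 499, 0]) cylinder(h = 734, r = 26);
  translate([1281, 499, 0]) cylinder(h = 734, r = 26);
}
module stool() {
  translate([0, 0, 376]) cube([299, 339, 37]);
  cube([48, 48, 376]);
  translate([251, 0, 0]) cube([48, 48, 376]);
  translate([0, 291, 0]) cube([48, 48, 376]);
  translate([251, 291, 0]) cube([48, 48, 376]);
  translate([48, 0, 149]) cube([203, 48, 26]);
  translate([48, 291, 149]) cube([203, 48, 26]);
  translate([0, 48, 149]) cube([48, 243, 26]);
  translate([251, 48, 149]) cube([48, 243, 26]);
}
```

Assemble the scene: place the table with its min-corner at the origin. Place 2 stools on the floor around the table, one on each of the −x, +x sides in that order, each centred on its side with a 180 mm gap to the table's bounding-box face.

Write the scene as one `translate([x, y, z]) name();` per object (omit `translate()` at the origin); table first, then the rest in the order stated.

table();
translate([-479, 115, 0]) stool();
translate([1531, 115, 0]) stool();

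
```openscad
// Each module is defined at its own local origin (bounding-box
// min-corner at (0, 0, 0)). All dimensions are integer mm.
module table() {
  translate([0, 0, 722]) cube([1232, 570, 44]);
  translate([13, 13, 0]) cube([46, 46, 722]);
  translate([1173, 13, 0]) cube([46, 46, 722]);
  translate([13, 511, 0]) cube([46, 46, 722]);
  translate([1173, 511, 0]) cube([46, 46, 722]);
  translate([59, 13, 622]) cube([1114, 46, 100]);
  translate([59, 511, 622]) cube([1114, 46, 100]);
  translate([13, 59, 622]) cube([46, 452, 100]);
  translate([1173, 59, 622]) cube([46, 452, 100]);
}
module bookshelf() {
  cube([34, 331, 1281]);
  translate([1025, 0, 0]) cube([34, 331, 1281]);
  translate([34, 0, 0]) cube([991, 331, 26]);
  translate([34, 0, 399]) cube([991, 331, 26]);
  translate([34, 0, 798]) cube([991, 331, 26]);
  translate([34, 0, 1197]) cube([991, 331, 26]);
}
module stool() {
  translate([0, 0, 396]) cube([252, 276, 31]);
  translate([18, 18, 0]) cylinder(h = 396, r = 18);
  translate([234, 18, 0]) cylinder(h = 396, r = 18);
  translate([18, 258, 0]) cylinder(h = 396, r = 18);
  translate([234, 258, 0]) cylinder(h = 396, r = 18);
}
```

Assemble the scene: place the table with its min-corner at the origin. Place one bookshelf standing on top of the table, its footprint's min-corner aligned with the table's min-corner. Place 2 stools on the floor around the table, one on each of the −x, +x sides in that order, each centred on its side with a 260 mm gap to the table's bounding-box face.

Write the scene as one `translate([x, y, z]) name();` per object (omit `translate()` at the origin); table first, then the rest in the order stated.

table();
translate([0, 0, 766]) bookshelf();
translate([-512, 147, 0]) stool();
translate([1492, 147, 0]) stool();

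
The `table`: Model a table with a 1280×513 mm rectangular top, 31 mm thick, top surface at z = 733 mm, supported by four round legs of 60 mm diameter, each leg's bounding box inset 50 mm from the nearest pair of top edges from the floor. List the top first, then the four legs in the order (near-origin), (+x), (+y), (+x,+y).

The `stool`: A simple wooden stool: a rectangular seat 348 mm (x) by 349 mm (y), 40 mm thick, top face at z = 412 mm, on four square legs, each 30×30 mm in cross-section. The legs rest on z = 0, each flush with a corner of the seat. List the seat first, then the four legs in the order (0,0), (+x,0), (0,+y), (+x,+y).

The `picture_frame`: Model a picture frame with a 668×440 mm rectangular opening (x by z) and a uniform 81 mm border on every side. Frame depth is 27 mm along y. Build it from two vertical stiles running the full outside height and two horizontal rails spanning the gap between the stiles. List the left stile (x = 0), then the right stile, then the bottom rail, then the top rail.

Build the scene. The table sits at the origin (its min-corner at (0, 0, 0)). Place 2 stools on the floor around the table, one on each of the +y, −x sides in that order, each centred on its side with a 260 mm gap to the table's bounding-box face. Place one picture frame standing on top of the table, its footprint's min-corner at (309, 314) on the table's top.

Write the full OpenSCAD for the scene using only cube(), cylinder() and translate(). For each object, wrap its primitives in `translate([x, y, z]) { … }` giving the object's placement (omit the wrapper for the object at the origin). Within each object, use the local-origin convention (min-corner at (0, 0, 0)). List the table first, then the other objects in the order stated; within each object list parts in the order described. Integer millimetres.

translate([0, 0, 702]) cube([1280, 513, 31]);
translate([80, 80, 0]) cylinder(h = 702, r = 30);
translate([1200, 80, 0]) cylinder(h = 702, r = 30);
translate([80, 433, 0]) cylinder(h = 702, r = 30);
translate([1200, 433, 0]) cylinder(h = 702, r = 30);
translate([466, 773, 0]) {
  translate([0, 0, 372]) cube([348, 349, 40]);
  cube([30, 30, 372]);
  translate([318, 0, 0]) cube([30, 30, 372]);
  translate([0, 319, 0]) cube([30, 30, 372]);
  translate([318, 319, 0]) cube([30, 30, 372]);
}
translate([-608, 82, 0]) {
  translate([0, 0, 372]) cube([348, 349, 40]);
  cube([30, 30, 372]);
  translate([318, 0, 0]) cube([30, 30, 372]);
  translate([0, 319, 0]) cube([30, 30, 372]);
  translate([318, 319, 0]) cube([30, 30, 372]);
}
translate([309, 314, 733]) {
  cube([81, 27, 602]);
  translate([749, 0, 0]) cube([81, 27, 602]);
  translate([81, 0, 0]) cube([668, 27, 81]);
  translate([81, 0, 521]) cube([668, 27, 81]);
}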